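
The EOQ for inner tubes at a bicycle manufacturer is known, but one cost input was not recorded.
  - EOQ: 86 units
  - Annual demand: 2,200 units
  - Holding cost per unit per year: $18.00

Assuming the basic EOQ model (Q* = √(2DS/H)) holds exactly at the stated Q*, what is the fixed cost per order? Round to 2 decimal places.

$30.26

Since Q* = (2DS/H)^½, squaring gives Q*²·H = 2DS.
S = Q²H / (2D) = 86² × 18 / (2 × 2,200) = 30.2564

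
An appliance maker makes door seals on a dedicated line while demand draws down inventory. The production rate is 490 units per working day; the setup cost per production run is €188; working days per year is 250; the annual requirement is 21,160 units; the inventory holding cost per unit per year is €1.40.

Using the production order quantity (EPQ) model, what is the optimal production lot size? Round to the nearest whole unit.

d = 21,160/250 = 84.6400 units/day;  effective holding cost H(1 − d/p) = 1.4·(1 − 84.6400/490) = 1.15817
Q* = √(2DS / H_eff) = √(2·21,160·188 / 1.15817) ≈ 2,620.99

2,621 units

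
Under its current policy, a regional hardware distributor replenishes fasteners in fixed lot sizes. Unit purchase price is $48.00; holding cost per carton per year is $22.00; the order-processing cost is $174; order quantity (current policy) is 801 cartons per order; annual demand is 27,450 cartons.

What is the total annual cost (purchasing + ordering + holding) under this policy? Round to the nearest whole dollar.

Ordering: D/Q × S = 27,450/801 × $174 = $5,962.92
Holding:  Q/2 × H = 801/2 × $22 = $8,811.00
Purchase cost = D·C = 27,450 × 48 = $1,317,600.00
Total = $5,962.92 + $8,811.00 + $1,317,600.00 = $1,332,373.92

$1,332,374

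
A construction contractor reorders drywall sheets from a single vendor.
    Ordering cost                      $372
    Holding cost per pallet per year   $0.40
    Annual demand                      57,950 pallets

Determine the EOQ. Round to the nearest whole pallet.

10,382 pallets

Q* = √(2·D·S / H) = √(2·57,950·372 / 0.4) = √107,787,000.0 ≈ 10,382.05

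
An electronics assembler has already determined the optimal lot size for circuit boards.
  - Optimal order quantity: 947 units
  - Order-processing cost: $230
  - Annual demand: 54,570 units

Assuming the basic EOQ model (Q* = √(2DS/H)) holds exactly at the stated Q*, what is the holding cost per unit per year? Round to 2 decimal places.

$27.99

From Q* = √(2DS/H) ⇒ Q*² = 2DS/H.
H = 2DS / Q² = 2 × 54,570 × 230 / 947² = 27.9906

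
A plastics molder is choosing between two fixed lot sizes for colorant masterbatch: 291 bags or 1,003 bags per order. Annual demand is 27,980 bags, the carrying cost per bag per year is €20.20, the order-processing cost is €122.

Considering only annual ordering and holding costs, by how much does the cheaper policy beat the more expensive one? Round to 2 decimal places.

€1,135.90

Annual cost at Q: ordering D·S/Q plus holding Q·H/2.
TC(291) = (27,980/291)×122 + (291/2)×20.2 = €14,669.55
TC(1,003) = (27,980/1,003)×122 + (1,003/2)×20.2 = €13,533.65
Lots of 1,003 are cheaper by €1,135.90.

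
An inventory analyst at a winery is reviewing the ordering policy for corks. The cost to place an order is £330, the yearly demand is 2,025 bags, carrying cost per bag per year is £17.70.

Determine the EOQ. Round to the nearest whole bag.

Optimal lot size Q* = (2 × 2,025 × £330 / £17.7)^½ ≈ 274.79

275 bags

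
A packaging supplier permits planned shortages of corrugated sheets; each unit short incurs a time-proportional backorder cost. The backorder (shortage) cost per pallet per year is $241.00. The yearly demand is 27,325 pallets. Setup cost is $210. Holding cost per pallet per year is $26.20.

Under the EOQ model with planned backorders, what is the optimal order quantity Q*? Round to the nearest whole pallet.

Q* = √(2DS/H) · √((H + b)/b)
   = √(2 × 27,325 × 210 / 26.2) · √((26.2 + 241) / 241)
   = 661.842 × 1.0530 ≈ 696.89

697 pallets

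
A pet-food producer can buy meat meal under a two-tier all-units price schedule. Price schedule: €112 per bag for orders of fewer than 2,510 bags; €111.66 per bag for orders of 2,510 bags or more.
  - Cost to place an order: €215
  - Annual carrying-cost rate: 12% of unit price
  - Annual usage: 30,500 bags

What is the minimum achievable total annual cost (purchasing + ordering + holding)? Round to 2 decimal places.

€3,425,058.55

H₁ = 12%×€112 = €13.4400;  H₂ = 12%×€111.66 = €13.3992
EOQ₁ = √(2×30,500×215/13.4400) = 987.84  (< 2,510, feasible at tier 1)
EOQ₂ = √(2×30,500×215/13.3992) = 989.34  (< 2,510 → use Q = 2,510 at tier-2 price)
TC(tier 1 (EOQ₁), Q≈987.8) = €3,429,276.51
TC(tier 2, Q≈2,510.0) = €3,425,058.55
Minimum at tier 2: €3,425,058.55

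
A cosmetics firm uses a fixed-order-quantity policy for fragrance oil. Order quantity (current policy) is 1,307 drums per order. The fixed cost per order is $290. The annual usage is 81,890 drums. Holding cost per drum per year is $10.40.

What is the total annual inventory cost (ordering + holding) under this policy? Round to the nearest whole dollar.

Orders/yr = 81,890/1,307 = 62.655; ordering cost = 62.655 × $290 = $18,169.93
Average inventory = 1,307/2 = 653.5; holding cost = 653.5 × $10.4 = $6,796.40
Total = $18,169.93 + $6,796.40 = $24,966.33

$24,966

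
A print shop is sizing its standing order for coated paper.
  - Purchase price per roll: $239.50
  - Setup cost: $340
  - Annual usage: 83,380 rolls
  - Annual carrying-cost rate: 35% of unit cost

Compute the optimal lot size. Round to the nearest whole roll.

822 rolls

Holding cost per roll per year: H = 35% × $239.5 = $83.8250
Optimal lot size Q* = (2 × 83,380 × $340 / $83.825)^½ ≈ 822.43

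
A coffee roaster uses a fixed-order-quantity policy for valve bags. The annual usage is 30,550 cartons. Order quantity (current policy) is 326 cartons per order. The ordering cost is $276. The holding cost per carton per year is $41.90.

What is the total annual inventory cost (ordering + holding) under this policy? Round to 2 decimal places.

Annual ordering cost = (D/Q)·S = (30,550/326) × 276 = $25,864.42
Annual holding cost  = (Q/2)·H = (326/2) × 41.9 = $6,829.70
Total = $25,864.42 + $6,829.70 = $32,694.12

$32,694.12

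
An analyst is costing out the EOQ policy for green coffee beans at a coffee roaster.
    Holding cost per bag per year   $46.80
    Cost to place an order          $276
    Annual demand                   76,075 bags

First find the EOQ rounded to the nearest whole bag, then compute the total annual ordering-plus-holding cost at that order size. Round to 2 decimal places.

$44,331.61

Q* = √(2·D·S / H) = √(2·76,075·276 / 46.8) = √897,294.9 ≈ 947.26 → Q = 947 bags
Ordering: D/Q × S = 76,075/947 × $276 = $22,171.81
Holding:  Q/2 × H = 947/2 × $46.8 = $22,159.80
Total = $22,171.81 + $22,159.80 = $44,331.61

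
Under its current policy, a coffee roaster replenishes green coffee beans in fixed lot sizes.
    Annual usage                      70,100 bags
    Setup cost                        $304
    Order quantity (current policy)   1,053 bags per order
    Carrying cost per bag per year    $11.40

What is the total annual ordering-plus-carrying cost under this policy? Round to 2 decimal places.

Annual ordering cost = (D/Q)·S = (70,100/1,053) × 304 = $20,237.80
Annual holding cost  = (Q/2)·H = (1,053/2) × 11.4 = $6,002.10
Total = $20,237.80 + $6,002.10 = $26,239.90

$26,239.90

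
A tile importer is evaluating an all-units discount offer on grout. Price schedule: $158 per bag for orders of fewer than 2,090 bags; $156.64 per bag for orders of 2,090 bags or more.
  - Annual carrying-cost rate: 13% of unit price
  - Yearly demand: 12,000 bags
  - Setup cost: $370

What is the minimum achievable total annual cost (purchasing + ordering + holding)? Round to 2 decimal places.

$1,903,083.95

H₁ = 13%×$158 = $20.5400;  H₂ = 13%×$156.64 = $20.3632
EOQ₁ = √(2×12,000×370/20.5400) = 657.52  (< 2,090, feasible at tier 1)
EOQ₂ = √(2×12,000×370/20.3632) = 660.36  (< 2,090 → use Q = 2,090 at tier-2 price)
TC(tier 1 (EOQ₁), Q≈657.5) = $1,909,505.38
TC(tier 2, Q≈2,090.0) = $1,903,083.95
Minimum at tier 2: $1,903,083.95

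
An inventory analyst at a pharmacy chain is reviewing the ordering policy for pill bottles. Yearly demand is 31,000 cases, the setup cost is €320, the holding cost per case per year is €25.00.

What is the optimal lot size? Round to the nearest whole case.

2DS/H = 2·31,000·320/25 = 793,600.00
EOQ = √793,600.00 ≈ 890.84

891 cases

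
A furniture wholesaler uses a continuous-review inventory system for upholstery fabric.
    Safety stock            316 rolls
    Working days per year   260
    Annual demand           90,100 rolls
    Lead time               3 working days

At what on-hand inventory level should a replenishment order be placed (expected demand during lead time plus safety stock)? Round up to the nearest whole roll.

1,356 rolls

Daily demand d = 90,100 / 260 = 346.538 rolls/day
Demand during lead time = 346.538 × 3 = 1,039.62
Reorder point = 1,039.62 + 316 = 1,355.62 → round up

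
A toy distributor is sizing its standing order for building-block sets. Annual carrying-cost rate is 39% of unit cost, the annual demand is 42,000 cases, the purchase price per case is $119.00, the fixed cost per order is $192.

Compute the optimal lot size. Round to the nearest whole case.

Holding cost per case per year: H = 39% × $119 = $46.4100
2DS/H = 2·42,000·192/46.41 = 347,511.31
EOQ = √347,511.31 ≈ 589.50

590 cases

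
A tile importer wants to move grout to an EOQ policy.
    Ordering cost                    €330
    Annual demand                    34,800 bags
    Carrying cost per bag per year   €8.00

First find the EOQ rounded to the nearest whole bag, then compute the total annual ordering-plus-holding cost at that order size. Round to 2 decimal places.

Optimal lot size Q* = (2 × 34,800 × €330 / €8)^½ ≈ 1,694.40 → Q = 1,694 bags
Ordering: D/Q × S = 34,800/1,694 × €330 = €6,779.22
Holding:  Q/2 × H = 1,694/2 × €8 = €6,776.00
Total = €6,779.22 + €6,776.00 = €13,555.22

€13,555.22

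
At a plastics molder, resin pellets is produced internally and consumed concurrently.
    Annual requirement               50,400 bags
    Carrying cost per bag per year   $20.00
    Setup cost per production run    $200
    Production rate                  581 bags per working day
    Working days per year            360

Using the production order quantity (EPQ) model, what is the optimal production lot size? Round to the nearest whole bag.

Daily demand d = 50,400/360 = 140.000; p = 581; 1 − d/p = 0.75904
EPQ = √(2DS / (H(1 − d/p)))
    = √(2 × 50,400 × 200 / (20 × 0.75904)) ≈ 1,152.39

1,152 bags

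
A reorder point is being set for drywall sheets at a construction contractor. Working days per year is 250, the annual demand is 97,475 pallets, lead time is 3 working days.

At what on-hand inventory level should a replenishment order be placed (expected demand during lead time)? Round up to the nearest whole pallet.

1,170 pallets

Daily demand d = 97,475 / 250 = 389.900 pallets/day
Demand during lead time = 389.900 × 3 = 1,169.70
Reorder point = 1,169.70 → round up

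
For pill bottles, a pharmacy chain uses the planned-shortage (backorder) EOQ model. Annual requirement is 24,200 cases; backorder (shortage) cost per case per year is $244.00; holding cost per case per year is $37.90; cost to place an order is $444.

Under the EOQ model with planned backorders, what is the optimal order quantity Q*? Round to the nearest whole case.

Basic EOQ = √(2·24,200·444/37.9) = 752.999
Backorder adjustment √((H+b)/b) = √((37.9+244)/244) = 1.0749
Q* = 752.999 × 1.0749 ≈ 809.37

809 cases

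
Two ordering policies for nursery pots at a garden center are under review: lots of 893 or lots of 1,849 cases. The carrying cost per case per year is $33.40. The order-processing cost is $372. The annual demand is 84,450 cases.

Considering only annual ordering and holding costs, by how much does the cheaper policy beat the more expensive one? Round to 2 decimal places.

For each Q, cost = (D/Q)·S + (Q/2)·H.
TC(893) = (84,450/893)×372 + (893/2)×33.4 = $50,092.72
TC(1,849) = (84,450/1,849)×372 + (1,849/2)×33.4 = $47,868.78
Lots of 1,849 are cheaper by $2,223.94.

$2,223.94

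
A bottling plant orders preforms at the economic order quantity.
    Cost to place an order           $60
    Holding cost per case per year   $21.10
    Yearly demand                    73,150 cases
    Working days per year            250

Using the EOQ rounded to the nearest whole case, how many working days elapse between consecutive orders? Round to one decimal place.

2.2 days

EOQ = √(2DS/H) = √(2 × 73,150 × 60 / 21.1)
    = √(416,018.96) ≈ 645.00 → Q = 645 cases
Cycle time = (working days × Q)/D = (250 × 645) / 73,150 = 2.204 days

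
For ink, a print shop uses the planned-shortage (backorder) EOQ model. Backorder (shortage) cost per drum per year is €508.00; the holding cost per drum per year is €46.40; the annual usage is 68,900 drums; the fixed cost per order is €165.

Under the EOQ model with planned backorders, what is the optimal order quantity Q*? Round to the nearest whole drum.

Basic EOQ = √(2·68,900·165/46.4) = 700.015
Backorder adjustment √((H+b)/b) = √((46.4+508)/508) = 1.0447
Q* = 700.015 × 1.0447 ≈ 731.29

731 drums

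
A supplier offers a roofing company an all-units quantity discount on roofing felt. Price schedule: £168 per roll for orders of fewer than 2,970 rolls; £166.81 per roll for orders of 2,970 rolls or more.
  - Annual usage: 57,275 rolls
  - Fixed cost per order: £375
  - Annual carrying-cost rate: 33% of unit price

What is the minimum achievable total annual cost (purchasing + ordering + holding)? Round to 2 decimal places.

H₁ = 33%×£168 = £55.4400;  H₂ = 33%×£166.81 = £55.0473
EOQ₁ = √(2×57,275×375/55.4400) = 880.24  (< 2,970, feasible at tier 1)
EOQ₂ = √(2×57,275×375/55.0473) = 883.38  (< 2,970 → use Q = 2,970 at tier-2 price)
TC(tier 1 (EOQ₁), Q≈880.2) = £9,671,000.56
TC(tier 2, Q≈2,970.0) = £9,643,019.68
Minimum at tier 2: £9,643,019.68

£9,643,019.68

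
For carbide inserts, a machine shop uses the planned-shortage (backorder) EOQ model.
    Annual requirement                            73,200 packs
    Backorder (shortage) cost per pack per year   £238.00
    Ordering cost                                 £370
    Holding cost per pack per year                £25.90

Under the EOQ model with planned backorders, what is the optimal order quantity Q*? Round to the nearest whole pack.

1,523 packs

Basic EOQ = √(2·73,200·370/25.9) = 1,446.177
Backorder adjustment √((H+b)/b) = √((25.9+238)/238) = 1.0530
Q* = 1,446.177 × 1.0530 ≈ 1,522.83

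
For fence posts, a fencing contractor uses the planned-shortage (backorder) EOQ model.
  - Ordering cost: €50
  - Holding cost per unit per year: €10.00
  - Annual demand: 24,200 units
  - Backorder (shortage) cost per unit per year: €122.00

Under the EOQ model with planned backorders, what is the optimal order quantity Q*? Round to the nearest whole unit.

Q* = √(2DS/H) · √((H + b)/b)
   = √(2 × 24,200 × 50 / 10) · √((10 + 122) / 122)
   = 491.935 × 1.0402 ≈ 511.70

512 units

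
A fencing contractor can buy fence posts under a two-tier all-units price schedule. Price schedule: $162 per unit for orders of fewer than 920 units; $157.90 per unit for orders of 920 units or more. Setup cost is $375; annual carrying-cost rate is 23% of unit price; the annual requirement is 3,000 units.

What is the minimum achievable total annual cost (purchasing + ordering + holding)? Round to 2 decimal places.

$491,628.65

H₁ = 23%×$162 = $37.2600;  H₂ = 23%×$157.90 = $36.3170
EOQ₁ = √(2×3,000×375/37.2600) = 245.74  (< 920, feasible at tier 1)
EOQ₂ = √(2×3,000×375/36.3170) = 248.91  (< 920 → use Q = 920 at tier-2 price)
TC(tier 1 (EOQ₁), Q≈245.7) = $495,156.15
TC(tier 2, Q≈920.0) = $491,628.65
Minimum at tier 2: $491,628.65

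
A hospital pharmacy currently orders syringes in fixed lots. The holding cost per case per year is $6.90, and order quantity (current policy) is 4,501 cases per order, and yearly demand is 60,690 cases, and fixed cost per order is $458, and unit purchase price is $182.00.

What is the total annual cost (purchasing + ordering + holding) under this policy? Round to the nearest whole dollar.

$11,067,284

Ordering: D/Q × S = 60,690/4,501 × $458 = $6,175.52
Holding:  Q/2 × H = 4,501/2 × $6.9 = $15,528.45
Purchase cost = D·C = 60,690 × 182 = $11,045,580.00
Total = $6,175.52 + $15,528.45 + $11,045,580.00 = $11,067,283.97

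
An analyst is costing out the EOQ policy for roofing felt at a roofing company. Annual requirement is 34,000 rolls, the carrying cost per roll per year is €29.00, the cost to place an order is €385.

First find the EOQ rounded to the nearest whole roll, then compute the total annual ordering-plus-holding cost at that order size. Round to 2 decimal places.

€27,553.95

Optimal lot size Q* = (2 × 34,000 × €385 / €29)^½ ≈ 950.14 → Q = 950 rolls
Orders/yr = 34,000/950 = 35.789; ordering cost = 35.789 × €385 = €13,778.95
Average inventory = 950/2 = 475; holding cost = 475 × €29 = €13,775.00
Total = €13,778.95 + €13,775.00 = €27,553.95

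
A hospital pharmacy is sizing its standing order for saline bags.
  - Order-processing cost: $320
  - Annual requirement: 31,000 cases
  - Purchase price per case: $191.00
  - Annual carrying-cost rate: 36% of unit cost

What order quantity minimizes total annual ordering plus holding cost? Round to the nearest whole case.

H = i·C = 0.36 × $191 = $68.7600 per case-year
2DS/H = 2·31,000·320/68.76 = 288,539.85
EOQ = √288,539.85 ≈ 537.16

537 cases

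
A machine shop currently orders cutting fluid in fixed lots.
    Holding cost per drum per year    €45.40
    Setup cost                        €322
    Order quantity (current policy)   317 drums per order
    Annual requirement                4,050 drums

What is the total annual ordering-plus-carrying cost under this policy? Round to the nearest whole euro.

Annual ordering cost = (D/Q)·S = (4,050/317) × 322 = €4,113.88
Annual holding cost  = (Q/2)·H = (317/2) × 45.4 = €7,195.90
Total = €4,113.88 + €7,195.90 = €11,309.78

€11,310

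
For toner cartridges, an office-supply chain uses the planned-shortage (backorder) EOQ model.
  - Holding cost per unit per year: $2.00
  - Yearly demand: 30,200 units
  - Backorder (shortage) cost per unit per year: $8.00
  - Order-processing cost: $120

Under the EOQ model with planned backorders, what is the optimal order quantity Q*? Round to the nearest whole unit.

2,128 units

Basic EOQ = √(2·30,200·120/2) = 1,903.681
Backorder adjustment √((H+b)/b) = √((2+8)/8) = 1.1180
Q* = 1,903.681 × 1.1180 ≈ 2,128.38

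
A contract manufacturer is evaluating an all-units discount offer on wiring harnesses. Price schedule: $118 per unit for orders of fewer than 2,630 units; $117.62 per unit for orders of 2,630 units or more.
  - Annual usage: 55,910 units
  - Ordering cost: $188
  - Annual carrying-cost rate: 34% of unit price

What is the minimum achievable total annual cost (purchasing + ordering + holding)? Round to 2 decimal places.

$6,626,421.51

H₁ = 34%×$118 = $40.1200;  H₂ = 34%×$117.62 = $39.9908
EOQ₁ = √(2×55,910×188/40.1200) = 723.87  (< 2,630, feasible at tier 1)
EOQ₂ = √(2×55,910×188/39.9908) = 725.03  (< 2,630 → use Q = 2,630 at tier-2 price)
TC(tier 1 (EOQ₁), Q≈723.9) = $6,626,421.51
TC(tier 2, Q≈2,630.0) = $6,632,718.71
Minimum at tier 1 (EOQ₁): $6,626,421.51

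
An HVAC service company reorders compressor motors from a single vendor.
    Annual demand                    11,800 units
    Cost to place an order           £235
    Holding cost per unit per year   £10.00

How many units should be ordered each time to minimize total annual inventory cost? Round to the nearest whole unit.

Optimal lot size Q* = (2 × 11,800 × £235 / £10)^½ ≈ 744.71

745 units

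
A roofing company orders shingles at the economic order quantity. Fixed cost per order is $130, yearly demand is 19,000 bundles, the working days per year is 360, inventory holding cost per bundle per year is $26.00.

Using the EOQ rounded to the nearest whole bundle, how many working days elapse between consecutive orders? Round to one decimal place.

8.3 days

EOQ = √(2DS/H) = √(2 × 19,000 × 130 / 26)
    = √(190,000.00) ≈ 435.89 → Q = 436 bundles
Cycle time = (working days × Q)/D = (360 × 436) / 19,000 = 8.261 days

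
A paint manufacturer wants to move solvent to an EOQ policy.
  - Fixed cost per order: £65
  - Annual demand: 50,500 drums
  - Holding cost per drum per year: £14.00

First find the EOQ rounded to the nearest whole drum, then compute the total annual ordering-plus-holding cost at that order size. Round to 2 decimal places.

£9,586.97

Optimal lot size Q* = (2 × 50,500 × £65 / £14)^½ ≈ 684.78 → Q = 685 drums
Annual ordering cost = (D/Q)·S = (50,500/685) × 65 = £4,791.97
Annual holding cost  = (Q/2)·H = (685/2) × 14 = £4,795.00
Total = £4,791.97 + £4,795.00 = £9,586.97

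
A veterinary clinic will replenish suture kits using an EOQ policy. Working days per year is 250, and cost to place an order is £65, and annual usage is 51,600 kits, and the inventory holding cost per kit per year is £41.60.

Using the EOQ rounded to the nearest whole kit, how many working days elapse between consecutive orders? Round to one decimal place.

EOQ = √(2DS/H) = √(2 × 51,600 × 65 / 41.6)
    = √(161,250.00) ≈ 401.56 → Q = 402 kits
Days between orders = 250 / (D/Q) = 250 / 128.358 ≈ 1.948

1.9 days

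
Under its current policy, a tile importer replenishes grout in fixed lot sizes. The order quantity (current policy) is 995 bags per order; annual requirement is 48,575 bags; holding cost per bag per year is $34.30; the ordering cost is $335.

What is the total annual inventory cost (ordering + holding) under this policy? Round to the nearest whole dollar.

$33,419

Annual ordering cost = (D/Q)·S = (48,575/995) × 335 = $16,354.40
Annual holding cost  = (Q/2)·H = (995/2) × 34.3 = $17,064.25
Total = $16,354.40 + $17,064.25 = $33,418.65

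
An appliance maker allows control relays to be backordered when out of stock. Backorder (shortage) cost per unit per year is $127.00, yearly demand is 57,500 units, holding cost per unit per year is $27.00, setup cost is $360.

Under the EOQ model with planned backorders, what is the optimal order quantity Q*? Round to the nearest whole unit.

1,364 units

Basic EOQ = √(2·57,500·360/27) = 1,238.278
Backorder adjustment √((H+b)/b) = √((27+127)/127) = 1.1012
Q* = 1,238.278 × 1.1012 ≈ 1,363.57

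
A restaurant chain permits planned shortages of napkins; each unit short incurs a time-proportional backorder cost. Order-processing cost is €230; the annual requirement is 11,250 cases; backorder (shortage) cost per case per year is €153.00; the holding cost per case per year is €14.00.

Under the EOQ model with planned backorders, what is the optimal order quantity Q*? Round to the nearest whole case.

Basic EOQ = √(2·11,250·230/14) = 607.983
Backorder adjustment √((H+b)/b) = √((14+153)/153) = 1.0448
Q* = 607.983 × 1.0448 ≈ 635.19

635 cases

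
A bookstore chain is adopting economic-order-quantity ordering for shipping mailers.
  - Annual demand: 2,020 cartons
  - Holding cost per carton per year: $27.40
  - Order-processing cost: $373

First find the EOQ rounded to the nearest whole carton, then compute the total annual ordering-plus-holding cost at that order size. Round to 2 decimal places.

$6,425.71

2DS/H = 2·2,020·373/27.4 = 54,997.08
EOQ = √54,997.08 ≈ 234.51 → Q = 235 cartons
Annual ordering cost = (D/Q)·S = (2,020/235) × 373 = $3,206.21
Annual holding cost  = (Q/2)·H = (235/2) × 27.4 = $3,219.50
Total = $3,206.21 + $3,219.50 = $6,425.71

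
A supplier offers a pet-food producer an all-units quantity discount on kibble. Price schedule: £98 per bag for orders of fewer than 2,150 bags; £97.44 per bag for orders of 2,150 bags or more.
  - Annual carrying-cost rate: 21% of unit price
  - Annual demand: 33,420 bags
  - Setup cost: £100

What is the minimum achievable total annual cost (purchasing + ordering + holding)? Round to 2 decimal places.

H₁ = 21%×£98 = £20.5800;  H₂ = 21%×£97.44 = £20.4624
EOQ₁ = √(2×33,420×100/20.5800) = 569.90  (< 2,150, feasible at tier 1)
EOQ₂ = √(2×33,420×100/20.4624) = 571.53  (< 2,150 → use Q = 2,150 at tier-2 price)
TC(tier 1 (EOQ₁), Q≈569.9) = £3,286,888.46
TC(tier 2, Q≈2,150.0) = £3,279,996.30
Minimum at tier 2: £3,279,996.30

£3,279,996.30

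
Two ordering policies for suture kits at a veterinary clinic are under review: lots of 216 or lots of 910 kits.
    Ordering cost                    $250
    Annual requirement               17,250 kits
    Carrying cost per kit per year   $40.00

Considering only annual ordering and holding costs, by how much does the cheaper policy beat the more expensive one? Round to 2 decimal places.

TC(Q) = (D/Q)S + (Q/2)H
TC(216) = (17,250/216)×250 + (216/2)×40 = $24,285.28
TC(910) = (17,250/910)×250 + (910/2)×40 = $22,939.01
Cheaper: Q = 910.  Difference = $1,346.27

$1,346.27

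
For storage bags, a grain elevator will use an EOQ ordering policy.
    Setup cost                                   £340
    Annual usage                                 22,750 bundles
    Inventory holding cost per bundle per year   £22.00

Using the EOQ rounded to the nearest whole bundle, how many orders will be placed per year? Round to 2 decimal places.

27.12 orders per year

2DS/H = 2·22,750·340/22 = 703,181.82
EOQ = √703,181.82 ≈ 838.56 → Q = 839
N = D/Q = 22,750/839 ≈ 27.116 orders/yr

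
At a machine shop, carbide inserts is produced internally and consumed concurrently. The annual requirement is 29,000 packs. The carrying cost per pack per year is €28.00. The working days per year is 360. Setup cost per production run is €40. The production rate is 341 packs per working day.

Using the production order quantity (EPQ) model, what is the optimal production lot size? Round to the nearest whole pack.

d = 29,000/360 = 80.5556 packs/day;  effective holding cost H(1 − d/p) = 28·(1 − 80.5556/341) = 21.38547
Q* = √(2DS / H_eff) = √(2·29,000·40 / 21.38547) ≈ 329.37

329 packs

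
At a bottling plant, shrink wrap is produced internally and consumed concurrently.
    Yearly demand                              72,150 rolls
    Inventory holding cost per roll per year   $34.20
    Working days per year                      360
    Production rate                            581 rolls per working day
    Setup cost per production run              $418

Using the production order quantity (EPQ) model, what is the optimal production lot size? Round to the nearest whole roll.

d = 72,150/360 = 200.4167 rolls/day;  effective holding cost H(1 − d/p) = 34.2·(1 − 200.4167/581) = 22.40267
Q* = √(2DS / H_eff) = √(2·72,150·418 / 22.40267) ≈ 1,640.86

1,641 rolls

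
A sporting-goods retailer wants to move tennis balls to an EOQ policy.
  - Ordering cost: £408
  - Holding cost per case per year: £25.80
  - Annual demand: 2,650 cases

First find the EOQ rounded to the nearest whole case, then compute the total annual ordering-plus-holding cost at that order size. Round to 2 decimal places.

£7,469.28

Optimal lot size Q* = (2 × 2,650 × £408 / £25.8)^½ ≈ 289.51 → Q = 290 cases
Orders/yr = 2,650/290 = 9.138; ordering cost = 9.138 × £408 = £3,728.28
Average inventory = 290/2 = 145; holding cost = 145 × £25.8 = £3,741.00
Total = £3,728.28 + £3,741.00 = £7,469.28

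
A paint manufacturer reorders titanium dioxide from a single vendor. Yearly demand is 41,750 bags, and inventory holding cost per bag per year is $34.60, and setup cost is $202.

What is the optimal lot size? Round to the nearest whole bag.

698 bags

2DS/H = 2·41,750·202/34.6 = 487,485.55
EOQ = √487,485.55 ≈ 698.20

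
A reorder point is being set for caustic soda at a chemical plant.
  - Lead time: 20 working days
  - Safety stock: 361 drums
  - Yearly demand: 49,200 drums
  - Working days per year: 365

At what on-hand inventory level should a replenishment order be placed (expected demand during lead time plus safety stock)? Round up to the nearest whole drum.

Daily demand d = 49,200 / 365 = 134.795 drums/day
Demand during lead time = 134.795 × 20 = 2,695.89
Reorder point = 2,695.89 + 361 = 3,056.89 → round up

3,057 drums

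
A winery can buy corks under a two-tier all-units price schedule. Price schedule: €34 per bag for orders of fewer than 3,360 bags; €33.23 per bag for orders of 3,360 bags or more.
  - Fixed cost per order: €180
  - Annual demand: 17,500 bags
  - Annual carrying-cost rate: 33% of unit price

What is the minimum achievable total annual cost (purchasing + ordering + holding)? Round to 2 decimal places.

H₁ = 33%×€34 = €11.2200;  H₂ = 33%×€33.23 = €10.9659
EOQ₁ = √(2×17,500×180/11.2200) = 749.33  (< 3,360, feasible at tier 1)
EOQ₂ = √(2×17,500×180/10.9659) = 757.96  (< 3,360 → use Q = 3,360 at tier-2 price)
TC(tier 1 (EOQ₁), Q≈749.3) = €603,407.50
TC(tier 2, Q≈3,360.0) = €600,885.21
Minimum at tier 2: €600,885.21

€600,885.21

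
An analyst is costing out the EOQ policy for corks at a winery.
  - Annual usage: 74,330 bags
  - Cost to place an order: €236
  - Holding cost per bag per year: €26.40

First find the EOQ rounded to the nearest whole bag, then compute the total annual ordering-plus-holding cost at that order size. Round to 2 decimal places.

€30,433.72

2DS/H = 2·74,330·236/26.4 = 1,328,930.30
EOQ = √1,328,930.30 ≈ 1,152.79 → Q = 1,153 bags
Orders/yr = 74,330/1,153 = 64.467; ordering cost = 64.467 × €236 = €15,214.12
Average inventory = 1,153/2 = 576.5; holding cost = 576.5 × €26.4 = €15,219.60
Total = €15,214.12 + €15,219.60 = €30,433.72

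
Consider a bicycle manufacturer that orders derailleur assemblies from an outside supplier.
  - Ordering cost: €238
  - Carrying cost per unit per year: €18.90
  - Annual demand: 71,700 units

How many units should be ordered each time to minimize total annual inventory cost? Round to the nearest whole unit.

1,344 units

Q* = √(2·D·S / H) = √(2·71,700·238 / 18.9) = √1,805,777.8 ≈ 1,343.79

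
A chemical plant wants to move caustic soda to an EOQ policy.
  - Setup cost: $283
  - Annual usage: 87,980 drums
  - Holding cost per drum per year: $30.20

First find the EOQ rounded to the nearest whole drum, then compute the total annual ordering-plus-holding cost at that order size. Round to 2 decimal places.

$38,779.63

EOQ = √(2DS/H) = √(2 × 87,980 × 283 / 30.2)
    = √(1,648,896.69) ≈ 1,284.09 → Q = 1,284 drums
Ordering: D/Q × S = 87,980/1,284 × $283 = $19,391.23
Holding:  Q/2 × H = 1,284/2 × $30.2 = $19,388.40
Total = $19,391.23 + $19,388.40 = $38,779.63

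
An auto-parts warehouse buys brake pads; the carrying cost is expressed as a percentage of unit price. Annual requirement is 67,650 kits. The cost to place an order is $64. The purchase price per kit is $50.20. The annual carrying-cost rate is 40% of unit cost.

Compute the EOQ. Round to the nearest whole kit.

657 kits

Holding cost per kit per year: H = 40% × $50.2 = $20.0800
EOQ = √(2DS/H) = √(2 × 67,650 × 64 / 20.08)
    = √(431,235.06) ≈ 656.68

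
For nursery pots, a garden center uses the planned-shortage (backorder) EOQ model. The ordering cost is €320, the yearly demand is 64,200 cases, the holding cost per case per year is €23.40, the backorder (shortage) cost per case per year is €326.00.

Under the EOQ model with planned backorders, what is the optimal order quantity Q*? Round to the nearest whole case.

Q* = √(2DS/H) · √((H + b)/b)
   = √(2 × 64,200 × 320 / 23.4) · √((23.4 + 326) / 326)
   = 1,325.103 × 1.0353 ≈ 1,371.84

1,372 cases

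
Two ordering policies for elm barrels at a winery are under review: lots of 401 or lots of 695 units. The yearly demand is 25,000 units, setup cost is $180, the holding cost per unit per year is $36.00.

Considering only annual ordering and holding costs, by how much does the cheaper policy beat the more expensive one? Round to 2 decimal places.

$544.88

For each Q, cost = (D/Q)·S + (Q/2)·H.
TC(401) = (25,000/401)×180 + (401/2)×36 = $18,439.95
TC(695) = (25,000/695)×180 + (695/2)×36 = $18,984.82
Lots of 401 are cheaper by $544.88.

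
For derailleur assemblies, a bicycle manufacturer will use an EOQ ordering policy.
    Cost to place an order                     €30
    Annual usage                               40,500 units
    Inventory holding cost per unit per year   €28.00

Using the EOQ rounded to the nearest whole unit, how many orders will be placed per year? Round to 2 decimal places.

137.29 orders per year

Q* = √(2·D·S / H) = √(2·40,500·30 / 28) = √86,785.7 ≈ 294.59 → Q = 295
N = D/Q = 40,500/295 ≈ 137.288 orders/yr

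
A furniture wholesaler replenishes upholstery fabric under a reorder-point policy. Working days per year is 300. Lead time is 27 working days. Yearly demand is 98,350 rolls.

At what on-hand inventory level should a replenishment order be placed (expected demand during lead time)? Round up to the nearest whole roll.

8,852 rolls

Daily demand d = 98,350 / 300 = 327.833 rolls/day
Demand during lead time = 327.833 × 27 = 8,851.50
Reorder point = 8,851.50 → round up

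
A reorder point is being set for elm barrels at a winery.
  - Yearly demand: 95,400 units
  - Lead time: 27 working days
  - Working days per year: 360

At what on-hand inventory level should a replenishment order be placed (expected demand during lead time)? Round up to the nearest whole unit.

Daily demand d = 95,400 / 360 = 265.000 units/day
Demand during lead time = 265.000 × 27 = 7,155.00
Reorder point = 7,155.00 → round up

7,155 units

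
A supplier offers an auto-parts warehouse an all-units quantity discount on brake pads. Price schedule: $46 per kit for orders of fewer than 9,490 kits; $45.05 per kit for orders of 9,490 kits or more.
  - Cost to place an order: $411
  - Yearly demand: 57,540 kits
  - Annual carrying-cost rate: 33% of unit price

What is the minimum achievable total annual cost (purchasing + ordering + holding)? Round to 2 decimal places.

H₁ = 33%×$46 = $15.1800;  H₂ = 33%×$45.05 = $14.8665
EOQ₁ = √(2×57,540×411/15.1800) = 1,765.16  (< 9,490, feasible at tier 1)
EOQ₂ = √(2×57,540×411/14.8665) = 1,783.68  (< 9,490 → use Q = 9,490 at tier-2 price)
TC(tier 1 (EOQ₁), Q≈1,765.2) = $2,673,635.18
TC(tier 2, Q≈9,490.0) = $2,665,210.53
Minimum at tier 2: $2,665,210.53

$2,665,210.53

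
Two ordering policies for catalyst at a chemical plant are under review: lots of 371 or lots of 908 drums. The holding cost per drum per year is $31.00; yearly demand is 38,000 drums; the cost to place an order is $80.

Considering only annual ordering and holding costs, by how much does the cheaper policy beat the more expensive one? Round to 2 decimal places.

$3,477.45

TC(Q) = (D/Q)S + (Q/2)H
TC(371) = (38,000/371)×80 + (371/2)×31 = $13,944.57
TC(908) = (38,000/908)×80 + (908/2)×31 = $17,422.02
Lots of 371 are cheaper by $3,477.45.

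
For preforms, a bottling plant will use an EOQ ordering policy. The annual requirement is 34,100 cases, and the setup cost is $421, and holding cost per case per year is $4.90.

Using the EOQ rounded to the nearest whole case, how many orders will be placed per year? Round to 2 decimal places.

Q* = √(2·D·S / H) = √(2·34,100·421 / 4.9) = √5,859,632.7 ≈ 2,420.67 → Q = 2,421
N = D/Q = 34,100/2,421 ≈ 14.085 orders/yr

14.09 orders per year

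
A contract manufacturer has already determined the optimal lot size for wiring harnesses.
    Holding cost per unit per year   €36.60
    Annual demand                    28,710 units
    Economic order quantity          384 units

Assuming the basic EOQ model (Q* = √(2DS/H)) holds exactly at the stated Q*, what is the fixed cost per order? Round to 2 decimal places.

€93.99

From Q* = √(2DS/H) ⇒ Q*² = 2DS/H.
S = Q²H / (2D) = 384² × 36.6 / (2 × 28,710) = 93.9897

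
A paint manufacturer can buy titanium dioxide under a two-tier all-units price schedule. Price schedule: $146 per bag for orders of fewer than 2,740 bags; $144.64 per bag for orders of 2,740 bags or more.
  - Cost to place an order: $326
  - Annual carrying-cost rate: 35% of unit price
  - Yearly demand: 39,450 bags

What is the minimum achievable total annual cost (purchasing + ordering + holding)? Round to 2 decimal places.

H₁ = 35%×$146 = $51.1000;  H₂ = 35%×$144.64 = $50.6240
EOQ₁ = √(2×39,450×326/51.1000) = 709.47  (< 2,740, feasible at tier 1)
EOQ₂ = √(2×39,450×326/50.6240) = 712.80  (< 2,740 → use Q = 2,740 at tier-2 price)
TC(tier 1 (EOQ₁), Q≈709.5) = $5,795,954.15
TC(tier 2, Q≈2,740.0) = $5,780,096.57
Minimum at tier 2: $5,780,096.57

$5,780,096.57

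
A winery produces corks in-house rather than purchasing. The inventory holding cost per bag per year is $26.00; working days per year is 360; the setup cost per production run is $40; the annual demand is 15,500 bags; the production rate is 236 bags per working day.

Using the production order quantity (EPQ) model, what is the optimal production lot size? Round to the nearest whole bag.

242 bags

Daily demand d = 15,500/360 = 43.056; p = 236; 1 − d/p = 0.81756
EPQ = √(2DS / (H(1 − d/p)))
    = √(2 × 15,500 × 40 / (26 × 0.81756)) ≈ 241.53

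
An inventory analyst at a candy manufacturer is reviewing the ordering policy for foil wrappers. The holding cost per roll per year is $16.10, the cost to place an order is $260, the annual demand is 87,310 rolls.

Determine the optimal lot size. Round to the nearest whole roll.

1,679 rolls

Optimal lot size Q* = (2 × 87,310 × $260 / $16.1)^½ ≈ 1,679.27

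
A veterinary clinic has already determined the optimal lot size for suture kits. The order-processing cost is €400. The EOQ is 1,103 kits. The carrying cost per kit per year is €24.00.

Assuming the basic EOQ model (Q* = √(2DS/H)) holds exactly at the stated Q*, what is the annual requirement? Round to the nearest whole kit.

36,498 kits per year

Since Q* = (2DS/H)^½, squaring gives Q*²·H = 2DS.
D = Q²H / (2S) = 1,103² × 24 / (2 × 400) = 36,498.27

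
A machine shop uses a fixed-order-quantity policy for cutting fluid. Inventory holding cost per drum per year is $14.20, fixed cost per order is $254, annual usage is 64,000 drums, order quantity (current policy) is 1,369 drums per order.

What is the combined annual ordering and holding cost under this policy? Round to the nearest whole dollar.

$21,594

Annual ordering cost = (D/Q)·S = (64,000/1,369) × 254 = $11,874.36
Annual holding cost  = (Q/2)·H = (1,369/2) × 14.2 = $9,719.90
Total = $11,874.36 + $9,719.90 = $21,594.26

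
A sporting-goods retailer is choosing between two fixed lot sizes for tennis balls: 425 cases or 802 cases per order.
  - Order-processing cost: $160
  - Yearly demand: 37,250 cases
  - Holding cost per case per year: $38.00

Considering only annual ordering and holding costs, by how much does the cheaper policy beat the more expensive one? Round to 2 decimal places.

TC(Q) = (D/Q)S + (Q/2)H
TC(425) = (37,250/425)×160 + (425/2)×38 = $22,098.53
TC(802) = (37,250/802)×160 + (802/2)×38 = $22,669.42
Lots of 425 are cheaper by $570.89.

$570.89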